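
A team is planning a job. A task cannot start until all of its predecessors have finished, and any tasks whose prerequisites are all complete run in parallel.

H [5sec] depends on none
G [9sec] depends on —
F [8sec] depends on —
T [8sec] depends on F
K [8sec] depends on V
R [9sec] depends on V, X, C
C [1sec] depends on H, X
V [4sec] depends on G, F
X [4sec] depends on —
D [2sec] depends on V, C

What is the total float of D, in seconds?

The longest chain is G→V→R = 9+4+9 = 22; overall finish 22 seconds.
D finishes as early as 15 and must finish by 22.
Float = 22 − 15 = 7.

7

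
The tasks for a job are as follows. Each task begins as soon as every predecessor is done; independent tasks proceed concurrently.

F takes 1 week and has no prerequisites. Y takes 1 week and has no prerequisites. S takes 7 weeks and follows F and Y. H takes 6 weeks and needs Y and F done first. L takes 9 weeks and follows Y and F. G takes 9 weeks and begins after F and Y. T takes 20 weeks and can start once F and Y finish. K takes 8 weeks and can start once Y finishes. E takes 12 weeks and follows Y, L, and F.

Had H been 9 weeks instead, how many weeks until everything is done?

Critical path before the change: F→L→E = 1+9+12 = 22 giving 22 weeks.
H has 15 weeks of float (longest path through it is 7).
That remains the longest chain; total 22 weeks.

22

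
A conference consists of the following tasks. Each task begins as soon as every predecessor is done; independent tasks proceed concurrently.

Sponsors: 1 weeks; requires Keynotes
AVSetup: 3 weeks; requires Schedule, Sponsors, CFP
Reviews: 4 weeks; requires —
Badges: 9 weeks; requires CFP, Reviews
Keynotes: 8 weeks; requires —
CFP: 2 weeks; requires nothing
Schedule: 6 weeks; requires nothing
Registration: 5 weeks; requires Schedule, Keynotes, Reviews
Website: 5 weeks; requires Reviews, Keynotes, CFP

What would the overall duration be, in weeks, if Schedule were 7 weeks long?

13

The binding path is Reviews→Badges = 4+9 = 13; finish at 13 weeks.
The longest path through Schedule is only 11 weeks, so Schedule has float 2.
No other chain overtakes it, so the finish is 13 weeks.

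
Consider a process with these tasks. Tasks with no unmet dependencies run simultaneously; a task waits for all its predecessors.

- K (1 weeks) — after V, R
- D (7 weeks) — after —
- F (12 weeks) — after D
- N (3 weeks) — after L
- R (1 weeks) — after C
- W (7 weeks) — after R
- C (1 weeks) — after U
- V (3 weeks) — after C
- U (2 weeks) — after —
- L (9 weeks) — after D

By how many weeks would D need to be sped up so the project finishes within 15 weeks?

4

Current finish: 19 weeks; target: 15.
D is on every critical path, so each week cut from D cuts the finish by one (this holds down to a finish of 13).
Need 19 − 15 = 4 weeks off D → D becomes 3 weeks, finish becomes 15.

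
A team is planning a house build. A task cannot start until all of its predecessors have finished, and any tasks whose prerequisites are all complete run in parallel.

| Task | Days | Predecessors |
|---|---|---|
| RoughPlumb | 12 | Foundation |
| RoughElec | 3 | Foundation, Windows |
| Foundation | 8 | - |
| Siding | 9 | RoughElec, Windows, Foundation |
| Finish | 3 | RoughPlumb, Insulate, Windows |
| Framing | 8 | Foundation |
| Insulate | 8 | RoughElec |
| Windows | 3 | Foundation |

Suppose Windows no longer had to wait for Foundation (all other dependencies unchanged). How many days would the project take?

23

With the dependency in place, Foundation→Windows→RoughElec→Insulate→Finish = 8+3+3+8+3 = 25 sets the finish at 25 days.
Without Foundation→Windows, Windows's earliest start moves from 8 to 0.
New critical path: Foundation→RoughPlumb→Finish = 8+12+3 = 23 ⇒ 23 days.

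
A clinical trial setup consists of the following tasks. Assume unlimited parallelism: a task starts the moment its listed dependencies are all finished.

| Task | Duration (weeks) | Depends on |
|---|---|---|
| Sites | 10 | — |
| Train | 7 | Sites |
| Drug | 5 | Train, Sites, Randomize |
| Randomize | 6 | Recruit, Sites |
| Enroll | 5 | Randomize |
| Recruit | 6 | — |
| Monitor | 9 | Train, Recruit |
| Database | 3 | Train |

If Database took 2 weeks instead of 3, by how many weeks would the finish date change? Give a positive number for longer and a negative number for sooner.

Baseline: Sites→Train→Monitor = 10+7+9 = 26 → 26 weeks.
Database has 6 weeks of float (longest path through it is 20).
No other chain overtakes it, so the finish is 26 weeks.
Change in finish: 26 − 26 = +0 weeks.

0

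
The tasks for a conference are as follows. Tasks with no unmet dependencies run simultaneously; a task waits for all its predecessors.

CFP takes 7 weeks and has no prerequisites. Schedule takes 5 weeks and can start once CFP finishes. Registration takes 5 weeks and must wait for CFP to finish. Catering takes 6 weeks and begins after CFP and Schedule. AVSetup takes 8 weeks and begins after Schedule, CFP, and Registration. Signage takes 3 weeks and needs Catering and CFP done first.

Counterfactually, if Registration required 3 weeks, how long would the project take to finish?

21

As given, the longest chain is CFP→Schedule→Catering→Signage = 7+5+6+3 = 21, so the finish is 21 weeks.
Registration has 1 week of float (longest path through it is 20).
That remains the longest chain; total 21 weeks.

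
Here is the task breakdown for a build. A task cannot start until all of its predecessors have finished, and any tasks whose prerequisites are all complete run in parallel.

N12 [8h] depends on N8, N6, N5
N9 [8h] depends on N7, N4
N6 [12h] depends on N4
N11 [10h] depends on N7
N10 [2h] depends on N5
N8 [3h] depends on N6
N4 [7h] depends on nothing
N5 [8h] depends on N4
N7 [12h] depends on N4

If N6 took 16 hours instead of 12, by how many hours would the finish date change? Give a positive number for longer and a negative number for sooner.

Baseline: N4→N6→N8→N12 = 7+12+3+8 = 30 → 30 hours.
N6 lies on that path, so at 16 hours the path becomes 34 hours.
The critical path is still N4→N6→N8→N12; finish is now 34 hours.
Change in finish: 34 − 30 = +4 hours.

4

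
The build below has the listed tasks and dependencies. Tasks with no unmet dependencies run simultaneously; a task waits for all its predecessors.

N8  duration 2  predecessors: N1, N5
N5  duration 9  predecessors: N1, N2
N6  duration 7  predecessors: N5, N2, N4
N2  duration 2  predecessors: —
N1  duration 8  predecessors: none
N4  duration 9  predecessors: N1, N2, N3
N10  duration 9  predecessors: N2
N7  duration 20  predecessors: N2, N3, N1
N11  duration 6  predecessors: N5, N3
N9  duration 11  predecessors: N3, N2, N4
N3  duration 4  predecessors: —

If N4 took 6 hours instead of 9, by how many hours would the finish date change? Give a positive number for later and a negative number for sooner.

0

The binding path is N1→N4→N9 = 8+9+11 = 28; finish at 28 hours.
Since N4 is critical, the -3 change carries straight to that chain (now 25 hours).
New critical path: N1→N7 = 8+20 = 28 ⇒ 28 hours.
Change in finish: 28 − 28 = +0 hours.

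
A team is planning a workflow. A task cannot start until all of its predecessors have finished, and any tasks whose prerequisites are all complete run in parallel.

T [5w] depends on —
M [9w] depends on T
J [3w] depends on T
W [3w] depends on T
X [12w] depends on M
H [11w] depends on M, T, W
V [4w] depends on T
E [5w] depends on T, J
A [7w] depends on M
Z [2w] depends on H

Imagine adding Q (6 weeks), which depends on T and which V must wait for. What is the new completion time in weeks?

Originally the project takes 27 weeks.
With Q inserted, V now waits for max(T, Q).
New critical path: T→M→H→Z = 5+9+11+2 = 27 ⇒ 27 weeks.

27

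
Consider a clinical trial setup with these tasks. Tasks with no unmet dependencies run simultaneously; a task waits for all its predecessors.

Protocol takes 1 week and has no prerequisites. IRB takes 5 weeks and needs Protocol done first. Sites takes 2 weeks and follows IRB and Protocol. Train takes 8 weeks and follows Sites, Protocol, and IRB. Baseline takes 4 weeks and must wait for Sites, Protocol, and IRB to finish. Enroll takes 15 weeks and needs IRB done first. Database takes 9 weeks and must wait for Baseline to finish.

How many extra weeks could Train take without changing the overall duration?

5

Critical path: Protocol→IRB→Sites→Baseline→Database = 1+5+2+4+9 = 21, so the finish is 21 weeks.
Train finishes as early as 16 and must finish by 21.
Slack of Train = 13 − 8 = 5 weeks.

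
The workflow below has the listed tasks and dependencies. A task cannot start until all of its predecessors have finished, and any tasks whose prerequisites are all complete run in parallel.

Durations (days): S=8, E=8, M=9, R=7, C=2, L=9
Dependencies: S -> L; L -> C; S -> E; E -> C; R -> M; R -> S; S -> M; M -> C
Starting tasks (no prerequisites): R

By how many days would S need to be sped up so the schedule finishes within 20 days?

Current finish: 26 days; target: 20.
S is on every critical path, so each day cut from S cuts the finish by one (this holds down to a finish of 19).
Need 26 − 20 = 6 days off S → S becomes 2 days, finish becomes 20.

6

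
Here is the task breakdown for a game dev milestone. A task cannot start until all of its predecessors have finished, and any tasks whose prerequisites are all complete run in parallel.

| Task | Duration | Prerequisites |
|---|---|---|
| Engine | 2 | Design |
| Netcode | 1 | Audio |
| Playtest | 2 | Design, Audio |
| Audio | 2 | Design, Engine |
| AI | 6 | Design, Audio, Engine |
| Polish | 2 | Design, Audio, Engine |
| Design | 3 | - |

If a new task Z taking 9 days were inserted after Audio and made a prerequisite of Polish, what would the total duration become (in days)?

18

Originally the job takes 13 days.
With Z inserted, Polish now waits for max(Design, Audio, Engine, Z).
New critical path: Design→Engine→Audio→Z→Polish = 3+2+2+9+2 = 18 ⇒ 18 days.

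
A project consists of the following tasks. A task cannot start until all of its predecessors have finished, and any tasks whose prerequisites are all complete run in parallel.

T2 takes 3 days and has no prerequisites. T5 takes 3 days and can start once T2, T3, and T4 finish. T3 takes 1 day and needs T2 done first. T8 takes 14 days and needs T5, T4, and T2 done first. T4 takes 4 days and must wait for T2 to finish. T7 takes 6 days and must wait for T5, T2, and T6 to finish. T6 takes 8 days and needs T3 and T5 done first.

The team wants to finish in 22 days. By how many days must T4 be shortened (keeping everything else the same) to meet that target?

Current finish: 24 days; target: 22.
T4 is on every critical path, so each day cut from T4 cuts the finish by one (this holds down to a finish of 21).
Need 24 − 22 = 2 days off T4 → T4 becomes 2 days, finish becomes 22.

2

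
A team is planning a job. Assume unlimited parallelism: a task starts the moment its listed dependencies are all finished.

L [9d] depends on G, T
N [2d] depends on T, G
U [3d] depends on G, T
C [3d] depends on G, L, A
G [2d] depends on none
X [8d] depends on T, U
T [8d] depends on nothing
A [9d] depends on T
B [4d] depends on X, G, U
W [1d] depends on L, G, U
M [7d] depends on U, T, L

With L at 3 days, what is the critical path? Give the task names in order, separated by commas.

As given, the longest chain is T→L→M = 8+9+7 = 24, so the finish is 24 days.
Since L is critical, the -6 change carries straight to that chain (now 18 days).
New critical path: T→U→X→B = 8+3+8+4 = 23 ⇒ 23 days.

T, U, X, B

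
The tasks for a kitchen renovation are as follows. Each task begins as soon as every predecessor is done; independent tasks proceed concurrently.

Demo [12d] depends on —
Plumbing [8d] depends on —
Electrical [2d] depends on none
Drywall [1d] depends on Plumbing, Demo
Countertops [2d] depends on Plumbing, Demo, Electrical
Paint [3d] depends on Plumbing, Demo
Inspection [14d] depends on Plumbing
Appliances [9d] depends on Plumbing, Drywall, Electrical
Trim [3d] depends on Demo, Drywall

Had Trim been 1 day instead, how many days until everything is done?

Actual critical path: Demo→Drywall→Appliances = 12+1+9 = 22 ⇒ 22 days.
Trim has 6 days of float (longest path through it is 16).
The critical path is still Demo→Drywall→Appliances; finish is now 22 days.

22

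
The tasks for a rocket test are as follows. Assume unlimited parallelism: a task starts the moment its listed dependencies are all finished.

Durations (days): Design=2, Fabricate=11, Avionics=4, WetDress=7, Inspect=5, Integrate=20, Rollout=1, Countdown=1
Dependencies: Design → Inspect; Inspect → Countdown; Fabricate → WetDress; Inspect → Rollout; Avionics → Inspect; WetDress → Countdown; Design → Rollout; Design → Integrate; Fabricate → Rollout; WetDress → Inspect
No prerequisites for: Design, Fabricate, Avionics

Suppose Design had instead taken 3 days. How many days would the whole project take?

24

Critical path before the change: Fabricate→WetDress→Inspect→Rollout = 11+7+5+1 = 24 giving 24 days.
Design has 2 days of float (longest path through it is 22).
No other chain overtakes it, so the finish is 24 days.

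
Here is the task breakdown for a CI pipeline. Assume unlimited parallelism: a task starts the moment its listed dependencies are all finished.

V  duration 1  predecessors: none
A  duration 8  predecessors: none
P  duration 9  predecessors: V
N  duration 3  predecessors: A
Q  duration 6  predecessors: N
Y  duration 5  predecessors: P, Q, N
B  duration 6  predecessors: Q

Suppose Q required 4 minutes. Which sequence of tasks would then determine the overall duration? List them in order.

The binding path is A→N→Q→B = 8+3+6+6 = 23; finish at 23 minutes.
Q is on the critical path; changing it to 4 makes that path 21 minutes.
No other chain overtakes it, so the finish is 21 minutes.

A, N, Q, B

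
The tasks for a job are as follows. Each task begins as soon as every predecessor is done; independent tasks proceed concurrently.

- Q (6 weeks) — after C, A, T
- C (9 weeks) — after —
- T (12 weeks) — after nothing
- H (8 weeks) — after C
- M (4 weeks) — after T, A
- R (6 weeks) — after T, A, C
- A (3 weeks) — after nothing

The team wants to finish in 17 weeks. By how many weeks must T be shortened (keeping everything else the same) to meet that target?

1

Current finish: 18 weeks; target: 17.
T is on every critical path, so each week cut from T cuts the finish by one (this holds down to a finish of 17).
Need 18 − 17 = 1 week off T → T becomes 11 weeks, finish becomes 17.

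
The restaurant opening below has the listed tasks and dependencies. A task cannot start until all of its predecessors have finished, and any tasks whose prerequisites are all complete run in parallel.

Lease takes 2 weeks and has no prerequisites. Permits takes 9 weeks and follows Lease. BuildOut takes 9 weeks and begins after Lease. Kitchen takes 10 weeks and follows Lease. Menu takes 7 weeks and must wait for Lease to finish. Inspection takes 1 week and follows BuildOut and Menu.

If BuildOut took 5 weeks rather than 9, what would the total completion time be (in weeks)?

Critical path before the change: Lease→BuildOut→Inspection = 2+9+1 = 12 giving 12 weeks.
Since BuildOut is critical, the -4 change carries straight to that chain (now 8 weeks).
Now Lease→Kitchen = 2+10 = 12 is longest, so the finish becomes 12 weeks.

12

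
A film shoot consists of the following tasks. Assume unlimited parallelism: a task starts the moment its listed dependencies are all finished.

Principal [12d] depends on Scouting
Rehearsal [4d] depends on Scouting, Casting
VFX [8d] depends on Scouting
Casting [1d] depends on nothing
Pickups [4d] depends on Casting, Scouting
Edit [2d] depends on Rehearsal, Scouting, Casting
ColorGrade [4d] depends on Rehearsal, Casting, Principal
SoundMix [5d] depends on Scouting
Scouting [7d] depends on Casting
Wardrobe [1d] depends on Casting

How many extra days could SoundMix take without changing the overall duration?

Casting→Scouting→Principal→ColorGrade = 1+7+12+4 = 24 sets the makespan at 24 days.
Longest path through SoundMix: 13 days (earliest finish 13, latest finish 24).
Slack of SoundMix = 19 − 8 = 11 days.

11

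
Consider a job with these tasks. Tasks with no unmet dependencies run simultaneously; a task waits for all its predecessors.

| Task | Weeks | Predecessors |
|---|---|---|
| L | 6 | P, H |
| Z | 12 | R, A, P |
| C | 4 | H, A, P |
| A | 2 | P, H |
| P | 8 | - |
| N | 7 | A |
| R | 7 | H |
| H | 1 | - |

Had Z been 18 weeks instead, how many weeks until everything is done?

28

As given, the longest chain is P→A→Z = 8+2+12 = 22, so the finish is 22 weeks.
Since Z is critical, the +6 change carries straight to that chain (now 28 weeks).
No other chain overtakes it, so the finish is 28 weeks.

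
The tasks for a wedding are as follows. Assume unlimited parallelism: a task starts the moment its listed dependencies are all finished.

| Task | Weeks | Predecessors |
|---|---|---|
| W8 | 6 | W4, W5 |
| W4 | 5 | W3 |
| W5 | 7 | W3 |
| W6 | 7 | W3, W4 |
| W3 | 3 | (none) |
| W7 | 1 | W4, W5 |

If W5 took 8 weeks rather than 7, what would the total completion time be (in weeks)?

Critical path before the change: W3→W5→W8 = 3+7+6 = 16 giving 16 weeks.
Since W5 is critical, the +1 change carries straight to that chain (now 17 weeks).
The critical path is still W3→W5→W8; finish is now 17 weeks.

17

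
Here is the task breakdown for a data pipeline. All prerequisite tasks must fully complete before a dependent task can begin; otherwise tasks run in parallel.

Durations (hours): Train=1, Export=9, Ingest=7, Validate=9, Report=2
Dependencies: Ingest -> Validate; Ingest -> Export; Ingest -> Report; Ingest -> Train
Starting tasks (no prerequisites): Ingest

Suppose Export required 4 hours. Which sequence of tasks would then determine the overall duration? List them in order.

Ingest, Validate

Actual critical path: Ingest→Export = 7+9 = 16 ⇒ 16 hours.
Since Export is critical, the -5 change carries straight to that chain (now 11 hours).
The binding chain switches to Ingest→Validate = 7+9 = 16; finish 16 hours.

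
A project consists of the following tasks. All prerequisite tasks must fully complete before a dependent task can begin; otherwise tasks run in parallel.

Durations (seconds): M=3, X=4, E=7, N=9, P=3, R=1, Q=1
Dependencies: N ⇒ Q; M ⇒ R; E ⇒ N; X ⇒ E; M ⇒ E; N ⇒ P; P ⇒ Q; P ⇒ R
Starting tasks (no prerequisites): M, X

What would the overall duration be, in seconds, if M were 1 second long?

24

Actual critical path: X→E→N→P→R = 4+7+9+3+1 = 24 ⇒ 24 seconds.
M has 1 second of float (longest path through it is 23).
No other chain overtakes it, so the finish is 24 seconds.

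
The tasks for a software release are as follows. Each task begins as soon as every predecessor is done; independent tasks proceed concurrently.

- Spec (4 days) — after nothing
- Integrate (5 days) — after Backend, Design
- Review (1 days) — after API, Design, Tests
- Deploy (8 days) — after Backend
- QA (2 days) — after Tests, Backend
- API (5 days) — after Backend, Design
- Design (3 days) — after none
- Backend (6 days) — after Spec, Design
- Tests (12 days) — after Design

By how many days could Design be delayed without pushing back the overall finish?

The longest chain is Spec→Backend→Deploy = 4+6+8 = 18; overall finish 18 days.
Longest path through Design: 17 days (earliest finish 3, latest finish 4).
Float = 18 − 17 = 1.

1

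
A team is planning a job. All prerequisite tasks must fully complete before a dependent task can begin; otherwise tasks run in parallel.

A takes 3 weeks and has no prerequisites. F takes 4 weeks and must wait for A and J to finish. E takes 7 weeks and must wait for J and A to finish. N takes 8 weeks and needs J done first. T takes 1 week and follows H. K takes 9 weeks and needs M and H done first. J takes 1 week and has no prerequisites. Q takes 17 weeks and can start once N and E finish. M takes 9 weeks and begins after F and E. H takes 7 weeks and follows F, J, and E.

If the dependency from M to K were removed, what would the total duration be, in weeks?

27

With the dependency in place, A→E→M→K = 3+7+9+9 = 28 sets the finish at 28 weeks.
Without M→K, K's earliest start moves from 19 to 17.
New critical path: A→E→Q = 3+7+17 = 27 ⇒ 27 weeks.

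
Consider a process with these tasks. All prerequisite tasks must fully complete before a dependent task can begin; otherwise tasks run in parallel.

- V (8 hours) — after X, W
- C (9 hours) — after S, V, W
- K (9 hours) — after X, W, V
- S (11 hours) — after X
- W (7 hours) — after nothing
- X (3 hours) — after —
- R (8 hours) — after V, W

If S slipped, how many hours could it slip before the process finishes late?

1

Critical path: W→V→K = 7+8+9 = 24, so the finish is 24 hours.
S finishes as early as 14 and must finish by 15.
Slack of S = 4 − 3 = 1 hour.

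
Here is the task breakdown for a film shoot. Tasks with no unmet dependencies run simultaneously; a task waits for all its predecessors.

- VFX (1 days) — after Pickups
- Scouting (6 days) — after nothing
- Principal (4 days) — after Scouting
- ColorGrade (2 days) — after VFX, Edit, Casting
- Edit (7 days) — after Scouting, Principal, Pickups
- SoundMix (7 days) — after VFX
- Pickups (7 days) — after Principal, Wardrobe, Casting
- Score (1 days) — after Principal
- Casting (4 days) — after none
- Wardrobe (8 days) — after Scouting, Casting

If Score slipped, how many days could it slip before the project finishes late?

19

Scouting→Wardrobe→Pickups→Edit→ColorGrade = 6+8+7+7+2 = 30 sets the makespan at 30 days.
Score finishes as early as 11 and must finish by 30.
Slack of Score = 29 − 10 = 19 days.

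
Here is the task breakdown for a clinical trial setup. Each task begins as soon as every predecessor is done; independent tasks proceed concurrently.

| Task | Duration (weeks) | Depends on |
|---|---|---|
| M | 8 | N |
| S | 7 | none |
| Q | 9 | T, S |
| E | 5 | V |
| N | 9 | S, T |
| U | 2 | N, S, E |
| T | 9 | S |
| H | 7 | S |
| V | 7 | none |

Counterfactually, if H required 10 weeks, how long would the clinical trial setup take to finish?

The binding path is S→T→N→M = 7+9+9+8 = 33; finish at 33 weeks.
The longest path through H is only 14 weeks, so H has float 19.
No other chain overtakes it, so the finish is 33 weeks.

33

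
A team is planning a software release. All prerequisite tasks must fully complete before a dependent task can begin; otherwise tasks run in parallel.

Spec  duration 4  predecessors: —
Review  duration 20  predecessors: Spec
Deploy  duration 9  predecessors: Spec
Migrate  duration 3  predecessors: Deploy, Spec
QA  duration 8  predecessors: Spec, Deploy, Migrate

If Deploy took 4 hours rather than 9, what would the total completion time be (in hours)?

Actual critical path: Spec→Deploy→Migrate→QA = 4+9+3+8 = 24 ⇒ 24 hours.
Deploy is on the critical path; changing it to 4 makes that path 19 hours.
Now Spec→Review = 4+20 = 24 is longest, so the finish becomes 24 hours.

24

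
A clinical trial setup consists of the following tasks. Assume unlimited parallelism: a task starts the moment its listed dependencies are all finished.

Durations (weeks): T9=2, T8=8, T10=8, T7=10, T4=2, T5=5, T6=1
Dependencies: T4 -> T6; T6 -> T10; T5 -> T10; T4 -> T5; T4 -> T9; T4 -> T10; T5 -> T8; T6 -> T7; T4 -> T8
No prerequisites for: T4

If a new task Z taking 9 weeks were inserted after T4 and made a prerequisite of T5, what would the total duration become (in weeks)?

24

Originally the schedule takes 15 weeks.
With Z inserted, T5 now waits for max(T4, Z).
New critical path: T4→Z→T5→T8 = 2+9+5+8 = 24 ⇒ 24 weeks.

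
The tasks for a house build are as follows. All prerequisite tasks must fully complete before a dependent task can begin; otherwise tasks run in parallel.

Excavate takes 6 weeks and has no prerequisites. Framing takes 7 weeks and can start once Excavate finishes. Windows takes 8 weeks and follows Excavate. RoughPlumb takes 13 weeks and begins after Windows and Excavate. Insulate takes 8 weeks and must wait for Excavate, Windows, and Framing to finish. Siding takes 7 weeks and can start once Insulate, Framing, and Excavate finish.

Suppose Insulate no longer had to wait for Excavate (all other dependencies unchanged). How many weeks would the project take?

With the dependency in place, Excavate→Windows→Insulate→Siding = 6+8+8+7 = 29 sets the finish at 29 weeks.
Dropping Excavate→Insulate doesn't change Insulate's earliest start (14); another predecessor still binds.
New critical path: Excavate→Windows→Insulate→Siding = 6+8+8+7 = 29 ⇒ 29 weeks.

29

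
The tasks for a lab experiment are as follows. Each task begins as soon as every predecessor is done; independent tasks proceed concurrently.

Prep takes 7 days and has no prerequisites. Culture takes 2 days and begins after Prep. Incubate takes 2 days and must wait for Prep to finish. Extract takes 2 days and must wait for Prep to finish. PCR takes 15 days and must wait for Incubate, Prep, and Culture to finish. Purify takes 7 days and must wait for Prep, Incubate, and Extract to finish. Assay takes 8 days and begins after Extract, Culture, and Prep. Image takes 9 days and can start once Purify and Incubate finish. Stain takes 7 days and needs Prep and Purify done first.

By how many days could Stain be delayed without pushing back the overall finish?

Prep→Incubate→Purify→Image = 7+2+7+9 = 25 sets the makespan at 25 days.
Stain finishes as early as 23 and must finish by 25.
So Stain can slip 25 − 23 = 2 days.

2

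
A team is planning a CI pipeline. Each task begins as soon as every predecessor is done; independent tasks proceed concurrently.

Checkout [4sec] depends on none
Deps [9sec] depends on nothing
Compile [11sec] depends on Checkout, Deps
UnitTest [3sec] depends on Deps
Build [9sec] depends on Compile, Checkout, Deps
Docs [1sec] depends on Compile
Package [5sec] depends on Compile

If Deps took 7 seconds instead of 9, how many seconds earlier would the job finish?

As given, the longest chain is Deps→Compile→Build = 9+11+9 = 29, so the finish is 29 seconds.
Deps lies on that path, so at 7 seconds the path becomes 27 seconds.
The critical path is still Deps→Compile→Build; finish is now 27 seconds.
Change in finish: 27 − 29 = -2 seconds.

2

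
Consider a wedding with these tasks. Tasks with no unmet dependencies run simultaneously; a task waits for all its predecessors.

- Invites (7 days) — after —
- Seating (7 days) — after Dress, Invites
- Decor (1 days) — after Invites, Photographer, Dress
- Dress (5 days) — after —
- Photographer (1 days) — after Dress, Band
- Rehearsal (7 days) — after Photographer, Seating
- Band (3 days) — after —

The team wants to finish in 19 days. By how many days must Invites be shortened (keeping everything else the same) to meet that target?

Current finish: 21 days; target: 19.
Invites is on every critical path, so each day cut from Invites cuts the finish by one (this holds down to a finish of 19).
Need 21 − 19 = 2 days off Invites → Invites becomes 5 days, finish becomes 19.

2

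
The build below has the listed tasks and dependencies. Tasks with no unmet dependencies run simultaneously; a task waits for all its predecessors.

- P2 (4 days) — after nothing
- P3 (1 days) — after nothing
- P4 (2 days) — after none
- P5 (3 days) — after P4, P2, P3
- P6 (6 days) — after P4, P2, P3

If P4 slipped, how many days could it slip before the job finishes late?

Critical path: P2→P6 = 4+6 = 10, so the finish is 10 days.
The longest chain containing P4 totals 8 days.
Slack of P4 = 2 − 0 = 2 days.

2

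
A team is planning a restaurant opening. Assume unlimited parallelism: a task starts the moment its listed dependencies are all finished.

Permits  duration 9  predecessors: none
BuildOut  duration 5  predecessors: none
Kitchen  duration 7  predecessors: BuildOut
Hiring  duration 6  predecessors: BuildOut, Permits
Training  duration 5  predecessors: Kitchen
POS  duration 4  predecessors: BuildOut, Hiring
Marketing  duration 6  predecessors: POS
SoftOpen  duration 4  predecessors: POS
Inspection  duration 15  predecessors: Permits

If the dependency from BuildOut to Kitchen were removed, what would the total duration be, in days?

25

Original critical path: Permits→Hiring→POS→Marketing = 9+6+4+6 = 25 ⇒ 25 days.
Without BuildOut→Kitchen, Kitchen's earliest start moves from 5 to 0.
The longest chain is now Permits→Hiring→POS→Marketing = 9+6+4+6 = 25, so the restaurant opening takes 25 days.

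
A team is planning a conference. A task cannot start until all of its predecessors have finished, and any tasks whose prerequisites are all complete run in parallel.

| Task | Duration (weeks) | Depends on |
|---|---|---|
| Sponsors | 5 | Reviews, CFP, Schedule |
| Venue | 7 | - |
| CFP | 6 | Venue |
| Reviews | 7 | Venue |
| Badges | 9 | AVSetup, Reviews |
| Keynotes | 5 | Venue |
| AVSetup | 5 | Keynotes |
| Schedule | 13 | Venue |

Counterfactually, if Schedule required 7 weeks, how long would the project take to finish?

26

Actual critical path: Venue→Keynotes→AVSetup→Badges = 7+5+5+9 = 26 ⇒ 26 weeks.
Schedule is off the critical path — its longest chain is 25 weeks, giving 1 of slack.
No other chain overtakes it, so the finish is 26 weeks.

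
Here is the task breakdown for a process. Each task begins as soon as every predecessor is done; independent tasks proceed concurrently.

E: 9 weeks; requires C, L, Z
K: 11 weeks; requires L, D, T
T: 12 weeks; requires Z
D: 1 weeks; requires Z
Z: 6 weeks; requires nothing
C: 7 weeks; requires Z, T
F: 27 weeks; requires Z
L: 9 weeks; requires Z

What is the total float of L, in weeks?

Z→T→C→E = 6+12+7+9 = 34 sets the makespan at 34 weeks.
The longest chain containing L totals 26 weeks.
Float = 34 − 26 = 8.

8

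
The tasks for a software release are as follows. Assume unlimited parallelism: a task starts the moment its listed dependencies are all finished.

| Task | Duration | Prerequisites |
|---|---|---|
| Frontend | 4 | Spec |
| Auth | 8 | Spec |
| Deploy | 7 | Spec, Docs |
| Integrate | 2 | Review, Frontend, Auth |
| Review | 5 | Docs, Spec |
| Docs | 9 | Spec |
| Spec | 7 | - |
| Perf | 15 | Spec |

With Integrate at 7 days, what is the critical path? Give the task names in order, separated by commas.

Actual critical path: Spec→Docs→Review→Integrate = 7+9+5+2 = 23 ⇒ 23 days.
Integrate lies on that path, so at 7 days the path becomes 28 days.
The critical path is still Spec→Docs→Review→Integrate; finish is now 28 days.

Spec, Docs, Review, Integrate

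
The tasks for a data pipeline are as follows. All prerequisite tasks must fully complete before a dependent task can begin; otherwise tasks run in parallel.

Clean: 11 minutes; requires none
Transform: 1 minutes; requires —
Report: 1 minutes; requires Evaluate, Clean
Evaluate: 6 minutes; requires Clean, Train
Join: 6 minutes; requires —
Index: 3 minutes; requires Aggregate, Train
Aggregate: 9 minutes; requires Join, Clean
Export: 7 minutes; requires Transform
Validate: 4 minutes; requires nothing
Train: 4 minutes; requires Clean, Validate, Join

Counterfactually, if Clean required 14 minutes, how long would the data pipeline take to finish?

26

Critical path before the change: Clean→Aggregate→Index = 11+9+3 = 23 giving 23 minutes.
Since Clean is critical, the +3 change carries straight to that chain (now 26 minutes).
No other chain overtakes it, so the finish is 26 minutes.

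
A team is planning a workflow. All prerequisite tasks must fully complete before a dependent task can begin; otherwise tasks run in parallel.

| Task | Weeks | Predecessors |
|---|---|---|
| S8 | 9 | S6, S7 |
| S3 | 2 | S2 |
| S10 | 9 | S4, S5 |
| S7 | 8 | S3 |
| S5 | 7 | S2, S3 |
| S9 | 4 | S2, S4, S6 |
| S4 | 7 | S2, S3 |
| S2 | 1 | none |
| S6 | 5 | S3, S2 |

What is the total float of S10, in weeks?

The longest chain is S2→S3→S7→S8 = 1+2+8+9 = 20; overall finish 20 weeks.
Longest path through S10: 19 weeks (earliest finish 19, latest finish 20).
Slack of S10 = 11 − 10 = 1 week.

1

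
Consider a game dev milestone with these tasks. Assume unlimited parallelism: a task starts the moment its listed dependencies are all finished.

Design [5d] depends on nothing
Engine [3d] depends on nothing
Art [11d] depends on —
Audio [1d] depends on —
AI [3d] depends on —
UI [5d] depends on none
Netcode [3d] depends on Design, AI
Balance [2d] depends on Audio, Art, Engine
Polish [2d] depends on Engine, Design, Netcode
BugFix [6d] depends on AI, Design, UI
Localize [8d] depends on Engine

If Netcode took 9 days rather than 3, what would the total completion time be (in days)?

16

The binding path is Art→Balance = 11+2 = 13; finish at 13 days.
The longest path through Netcode is only 10 days, so Netcode has float 3.
The binding chain switches to Design→Netcode→Polish = 5+9+2 = 16; finish 16 days.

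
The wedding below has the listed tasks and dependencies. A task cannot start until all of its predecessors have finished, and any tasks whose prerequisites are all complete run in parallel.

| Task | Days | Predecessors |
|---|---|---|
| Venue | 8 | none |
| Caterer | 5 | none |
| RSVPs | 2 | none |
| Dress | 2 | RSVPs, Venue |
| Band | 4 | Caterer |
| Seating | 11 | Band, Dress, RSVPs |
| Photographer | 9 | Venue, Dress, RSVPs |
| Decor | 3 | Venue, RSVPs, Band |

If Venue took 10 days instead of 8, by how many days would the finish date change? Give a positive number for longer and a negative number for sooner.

Critical path before the change: Venue→Dress→Seating = 8+2+11 = 21 giving 21 days.
Venue is on the critical path; changing it to 10 makes that path 23 days.
No other chain overtakes it, so the finish is 23 days.
Change in finish: 23 − 21 = +2 days.

2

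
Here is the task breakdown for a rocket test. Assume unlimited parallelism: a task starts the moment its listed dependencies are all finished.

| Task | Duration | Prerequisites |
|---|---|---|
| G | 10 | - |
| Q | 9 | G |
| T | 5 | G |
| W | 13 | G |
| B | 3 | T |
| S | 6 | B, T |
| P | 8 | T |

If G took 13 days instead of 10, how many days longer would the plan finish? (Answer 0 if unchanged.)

Baseline: G→T→B→S = 10+5+3+6 = 24 → 24 days.
Since G is critical, the +3 change carries straight to that chain (now 27 days).
No other chain overtakes it, so the finish is 27 days.
Change in finish: 27 − 24 = +3 days.

3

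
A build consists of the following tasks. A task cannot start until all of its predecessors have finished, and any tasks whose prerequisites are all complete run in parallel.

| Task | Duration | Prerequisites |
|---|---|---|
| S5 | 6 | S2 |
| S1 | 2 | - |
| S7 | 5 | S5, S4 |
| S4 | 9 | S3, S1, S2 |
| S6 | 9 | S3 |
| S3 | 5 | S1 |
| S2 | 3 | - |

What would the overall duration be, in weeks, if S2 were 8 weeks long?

Baseline: S1→S3→S4→S7 = 2+5+9+5 = 21 → 21 weeks.
S2 has 4 weeks of float (longest path through it is 17).
The binding chain switches to S2→S4→S7 = 8+9+5 = 22; finish 22 weeks.

22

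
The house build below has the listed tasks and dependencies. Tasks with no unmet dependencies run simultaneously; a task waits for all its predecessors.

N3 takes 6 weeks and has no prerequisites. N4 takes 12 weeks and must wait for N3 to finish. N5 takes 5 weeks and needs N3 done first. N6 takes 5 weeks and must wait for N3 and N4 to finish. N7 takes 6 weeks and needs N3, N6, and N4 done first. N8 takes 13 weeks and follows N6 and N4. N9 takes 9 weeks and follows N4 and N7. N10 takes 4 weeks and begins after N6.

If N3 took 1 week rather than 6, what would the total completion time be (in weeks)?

33

Baseline: N3→N4→N6→N7→N9 = 6+12+5+6+9 = 38 → 38 weeks.
N3 lies on that path, so at 1 week the path becomes 33 weeks.
The critical path is still N3→N4→N6→N7→N9; finish is now 33 weeks.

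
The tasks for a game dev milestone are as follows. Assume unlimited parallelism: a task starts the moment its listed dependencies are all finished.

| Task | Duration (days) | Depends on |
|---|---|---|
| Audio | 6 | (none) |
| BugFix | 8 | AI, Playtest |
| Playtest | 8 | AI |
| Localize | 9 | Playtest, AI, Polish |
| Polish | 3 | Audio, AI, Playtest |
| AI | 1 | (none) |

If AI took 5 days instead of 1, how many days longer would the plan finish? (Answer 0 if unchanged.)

The binding path is AI→Playtest→Polish→Localize = 1+8+3+9 = 21; finish at 21 days.
AI is on the critical path; changing it to 5 makes that path 25 days.
No other chain overtakes it, so the finish is 25 days.
Change in finish: 25 − 21 = +4 days.

4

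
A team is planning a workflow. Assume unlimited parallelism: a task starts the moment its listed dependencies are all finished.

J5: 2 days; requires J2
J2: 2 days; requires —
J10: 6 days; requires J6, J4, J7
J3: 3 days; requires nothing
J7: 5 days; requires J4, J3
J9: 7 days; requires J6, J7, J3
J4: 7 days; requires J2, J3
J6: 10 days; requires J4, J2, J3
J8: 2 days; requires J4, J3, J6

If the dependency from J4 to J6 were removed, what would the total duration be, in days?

22

With the dependency in place, J3→J4→J6→J9 = 3+7+10+7 = 27 sets the finish at 27 days.
Without J4→J6, J6's earliest start moves from 10 to 3.
New critical path: J3→J4→J7→J9 = 3+7+5+7 = 22 ⇒ 22 days.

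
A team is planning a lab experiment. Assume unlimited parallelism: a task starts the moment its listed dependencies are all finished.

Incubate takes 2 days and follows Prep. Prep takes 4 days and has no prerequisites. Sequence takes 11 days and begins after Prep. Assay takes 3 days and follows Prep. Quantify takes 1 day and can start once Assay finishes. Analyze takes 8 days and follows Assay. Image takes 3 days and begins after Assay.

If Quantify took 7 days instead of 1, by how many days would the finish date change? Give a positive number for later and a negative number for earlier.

0

Baseline: Prep→Sequence = 4+11 = 15 → 15 days.
Quantify is off the critical path — its longest chain is 8 days, giving 7 of slack.
That remains the longest chain; total 15 days.
Change in finish: 15 − 15 = +0 days.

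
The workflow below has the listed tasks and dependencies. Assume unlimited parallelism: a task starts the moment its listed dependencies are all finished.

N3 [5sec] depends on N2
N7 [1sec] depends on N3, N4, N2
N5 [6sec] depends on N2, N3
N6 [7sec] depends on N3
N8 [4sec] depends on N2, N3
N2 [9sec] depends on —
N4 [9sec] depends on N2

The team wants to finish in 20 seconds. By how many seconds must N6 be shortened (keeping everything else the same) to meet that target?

Current finish: 21 seconds; target: 20.
N6 is on every critical path, so each second cut from N6 cuts the finish by one (this holds down to a finish of 20).
Need 21 − 20 = 1 second off N6 → N6 becomes 6 seconds, finish becomes 20.

1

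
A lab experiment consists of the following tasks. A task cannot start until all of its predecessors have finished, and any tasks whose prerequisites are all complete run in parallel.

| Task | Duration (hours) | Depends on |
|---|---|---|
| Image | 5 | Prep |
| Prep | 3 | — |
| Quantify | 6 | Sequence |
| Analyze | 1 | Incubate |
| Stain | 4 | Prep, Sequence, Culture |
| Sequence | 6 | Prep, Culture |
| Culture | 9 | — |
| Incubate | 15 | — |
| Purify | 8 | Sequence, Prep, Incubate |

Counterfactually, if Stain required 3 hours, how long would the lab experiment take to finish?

Actual critical path: Culture→Sequence→Purify = 9+6+8 = 23 ⇒ 23 hours.
Stain is off the critical path — its longest chain is 19 hours, giving 4 of slack.
No other chain overtakes it, so the finish is 23 hours.

23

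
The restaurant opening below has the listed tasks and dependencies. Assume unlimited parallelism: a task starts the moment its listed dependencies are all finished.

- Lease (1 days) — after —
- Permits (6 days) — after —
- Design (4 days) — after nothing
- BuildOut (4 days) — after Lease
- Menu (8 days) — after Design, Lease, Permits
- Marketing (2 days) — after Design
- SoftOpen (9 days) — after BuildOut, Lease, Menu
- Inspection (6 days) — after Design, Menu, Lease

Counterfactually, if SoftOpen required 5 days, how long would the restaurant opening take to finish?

Critical path before the change: Permits→Menu→SoftOpen = 6+8+9 = 23 giving 23 days.
SoftOpen is on the critical path; changing it to 5 makes that path 19 days.
New critical path: Permits→Menu→Inspection = 6+8+6 = 20 ⇒ 20 days.

20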